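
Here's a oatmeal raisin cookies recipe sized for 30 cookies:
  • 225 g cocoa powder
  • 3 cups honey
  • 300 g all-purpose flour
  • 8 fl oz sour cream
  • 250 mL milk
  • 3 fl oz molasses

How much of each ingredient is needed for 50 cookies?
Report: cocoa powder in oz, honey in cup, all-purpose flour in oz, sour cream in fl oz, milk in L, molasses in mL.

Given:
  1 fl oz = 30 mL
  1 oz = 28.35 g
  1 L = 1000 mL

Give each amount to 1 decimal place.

Scaling factor: 50/30 = 5/3.
cocoa powder: 225 g × 5/3 ÷ 28.35 g/oz ≈ 13.2 oz
honey: 3 cup × 5/3 = 5.0 cup
all-purpose flour: 300 g × 5/3 ÷ 28.35 g/oz ≈ 17.6 oz
sour cream: 8 fl oz × 5/3 ≈ 13.3 fl oz
milk: 250 mL × 5/3 ÷ 1000 mL/L ≈ 0.4 L
molasses: 3 fl oz × 5/3 × 30 mL/fl oz = 150.0 mL

cocoa powder: 13.2 oz; honey: 5.0 cup; all-purpose flour: 17.6 oz; sour cream: 13.3 fl oz; milk: 0.4 L; molasses: 150.0 mL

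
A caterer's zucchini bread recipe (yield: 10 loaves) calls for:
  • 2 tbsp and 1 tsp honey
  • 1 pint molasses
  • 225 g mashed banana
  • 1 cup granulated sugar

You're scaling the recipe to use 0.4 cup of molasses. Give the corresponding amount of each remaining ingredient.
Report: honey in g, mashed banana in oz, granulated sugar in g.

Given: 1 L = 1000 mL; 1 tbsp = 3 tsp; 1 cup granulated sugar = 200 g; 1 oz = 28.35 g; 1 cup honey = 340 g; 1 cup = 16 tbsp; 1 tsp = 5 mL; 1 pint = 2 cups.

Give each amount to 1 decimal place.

The original recipe has 2 cup of molasses, so the scaling factor is 0.4 ÷ 2 = 1/5 = 0.2.
honey: (2 tbsp + 1 tsp = 7/3 tbsp) × 1/5 ÷ 16 tbsp/cup × 340 g/cup ≈ 9.9 g
mashed banana: 225 g × 1/5 ÷ 28.35 g/oz ≈ 1.6 oz
granulated sugar: 1 cup × 1/5 × 200 g/cup = 40.0 g

honey: 9.9 g; mashed banana: 1.6 oz; granulated sugar: 40.0 g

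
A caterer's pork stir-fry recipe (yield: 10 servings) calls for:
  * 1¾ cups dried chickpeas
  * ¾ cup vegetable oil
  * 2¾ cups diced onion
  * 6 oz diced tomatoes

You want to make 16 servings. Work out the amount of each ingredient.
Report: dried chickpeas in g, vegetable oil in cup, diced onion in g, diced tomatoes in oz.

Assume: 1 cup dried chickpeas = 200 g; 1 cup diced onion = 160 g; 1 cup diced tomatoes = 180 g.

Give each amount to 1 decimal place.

Scaling factor: 16/10 = 8/5 = 1.6.
dried chickpeas: 1.75 cup × 8/5 × 200 g/cup = 560.0 g
vegetable oil: 0.75 cup × 8/5 = 1.2 cup
diced onion: 2.75 cup × 8/5 × 160 g/cup = 704.0 g
diced tomatoes: 6 oz × 8/5 = 9.6 oz

dried chickpeas: 560.0 g; vegetable oil: 1.2 cup; diced onion: 704.0 g; diced tomatoes: 9.6 oz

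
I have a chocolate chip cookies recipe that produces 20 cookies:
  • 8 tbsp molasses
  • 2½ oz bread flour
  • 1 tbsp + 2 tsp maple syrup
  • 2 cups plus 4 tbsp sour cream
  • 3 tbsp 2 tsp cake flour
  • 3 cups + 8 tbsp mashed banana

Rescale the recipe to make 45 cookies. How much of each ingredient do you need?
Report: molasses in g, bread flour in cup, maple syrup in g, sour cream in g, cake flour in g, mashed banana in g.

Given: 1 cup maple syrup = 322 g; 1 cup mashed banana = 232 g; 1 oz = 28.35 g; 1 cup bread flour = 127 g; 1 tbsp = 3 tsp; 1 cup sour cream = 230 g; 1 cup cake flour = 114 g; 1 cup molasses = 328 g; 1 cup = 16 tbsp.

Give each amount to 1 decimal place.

Scaling factor: 45/20 = 9/4 = 2.25.
molasses: 8 tbsp × 9/4 ÷ 16 tbsp/cup × 328 g/cup = 369.0 g
bread flour: 2.5 oz × 9/4 × 28.35 g/oz ÷ 127 g/cup ≈ 1.3 cup
maple syrup: (1 tbsp + 2 tsp = 5/3 tbsp) × 9/4 ÷ 16 tbsp/cup × 322 g/cup ≈ 75.5 g
sour cream: (2 cup + 4 tbsp = 2.25 cup) × 9/4 × 230 g/cup ≈ 1164.4 g
cake flour: (3 tbsp + 2 tsp = 11/3 tbsp) × 9/4 ÷ 16 tbsp/cup × 114 g/cup ≈ 58.8 g
mashed banana: (3 cup + 8 tbsp = 3.5 cup) × 9/4 × 232 g/cup = 1827.0 g

molasses: 369.0 g; bread flour: 1.3 cup; maple syrup: 75.5 g; sour cream: 1164.4 g; cake flour: 58.8 g; mashed banana: 1827.0 g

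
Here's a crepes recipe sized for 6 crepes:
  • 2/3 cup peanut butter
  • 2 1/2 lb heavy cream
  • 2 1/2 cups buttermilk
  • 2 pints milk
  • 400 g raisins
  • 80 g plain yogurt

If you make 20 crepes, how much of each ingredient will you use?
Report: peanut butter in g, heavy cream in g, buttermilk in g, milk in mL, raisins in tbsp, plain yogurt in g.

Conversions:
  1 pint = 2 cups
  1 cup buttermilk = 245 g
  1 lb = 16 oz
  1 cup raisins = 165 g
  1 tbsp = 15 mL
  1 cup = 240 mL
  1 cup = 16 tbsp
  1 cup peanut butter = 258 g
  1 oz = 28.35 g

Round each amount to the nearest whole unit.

Scaling factor: 20/6 = 10/3.
peanut butter: 2/3 cup × 10/3 × 258 g/cup ≈ 573 g
heavy cream: 2.5 lb × 10/3 × 16 oz/lb × 28.35 g/oz = 3780 g
buttermilk: 2.5 cup × 10/3 × 245 g/cup ≈ 2042 g
milk: 2 pint × 10/3 × 2 cup/pint × 240 mL/cup = 3200 mL
raisins: 400 g × 10/3 ÷ 165 g/cup × 16 tbsp/cup ≈ 129 tbsp
plain yogurt: 80 g × 10/3 ≈ 267 g

peanut butter: 573 g; heavy cream: 3780 g; buttermilk: 2042 g; milk: 3200 mL; raisins: 129 tbsp; plain yogurt: 267 g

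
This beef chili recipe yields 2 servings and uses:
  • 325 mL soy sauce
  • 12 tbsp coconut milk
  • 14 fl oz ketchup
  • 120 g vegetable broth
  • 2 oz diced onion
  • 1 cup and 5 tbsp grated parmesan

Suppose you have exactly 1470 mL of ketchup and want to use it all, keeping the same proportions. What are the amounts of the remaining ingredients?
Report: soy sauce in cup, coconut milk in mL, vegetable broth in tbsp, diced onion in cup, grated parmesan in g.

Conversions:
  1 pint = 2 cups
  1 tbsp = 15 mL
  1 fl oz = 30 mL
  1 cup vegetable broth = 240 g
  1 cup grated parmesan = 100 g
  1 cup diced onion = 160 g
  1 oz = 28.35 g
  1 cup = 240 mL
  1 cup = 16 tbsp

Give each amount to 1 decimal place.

soy sauce: 4.7 cup; coconut milk: 630.0 mL; vegetable broth: 28.0 tbsp; diced onion: 1.2 cup; grated parmesan: 459.4 g

The original recipe has 420 mL of ketchup, so the scaling factor is 1470 ÷ 420 = 7/2 = 3.5.
soy sauce: 325 mL × 7/2 ÷ 240 mL/cup ≈ 4.7 cup
coconut milk: 12 tbsp × 7/2 × 15 mL/tbsp = 630.0 mL
vegetable broth: 120 g × 7/2 ÷ 240 g/cup × 16 tbsp/cup = 28.0 tbsp
diced onion: 2 oz × 7/2 × 28.35 g/oz ÷ 160 g/cup ≈ 1.2 cup
grated parmesan: (1 cup + 5 tbsp = 1.3125 cup) × 7/2 × 100 g/cup ≈ 459.4 g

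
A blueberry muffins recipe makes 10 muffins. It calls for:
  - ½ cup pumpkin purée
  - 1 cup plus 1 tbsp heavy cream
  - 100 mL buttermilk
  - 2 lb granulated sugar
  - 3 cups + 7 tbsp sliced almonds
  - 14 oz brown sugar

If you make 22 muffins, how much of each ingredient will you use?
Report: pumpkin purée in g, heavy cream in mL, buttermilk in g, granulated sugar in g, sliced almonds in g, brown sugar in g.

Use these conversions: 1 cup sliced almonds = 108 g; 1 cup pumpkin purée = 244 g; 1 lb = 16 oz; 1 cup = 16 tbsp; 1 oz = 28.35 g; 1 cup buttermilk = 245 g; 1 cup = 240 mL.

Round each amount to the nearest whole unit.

pumpkin purée: 268 g; heavy cream: 561 mL; buttermilk: 225 g; granulated sugar: 1996 g; sliced almonds: 817 g; brown sugar: 873 g

Scaling factor: 22/10 = 11/5 = 2.2.
pumpkin purée: 0.5 cup × 11/5 × 244 g/cup ≈ 268 g
heavy cream: (1 cup + 1 tbsp = 1.0625 cup) × 11/5 × 240 mL/cup = 561 mL
buttermilk: 100 mL × 11/5 ÷ 240 mL/cup × 245 g/cup ≈ 225 g
granulated sugar: 2 lb × 11/5 × 16 oz/lb × 28.35 g/oz ≈ 1996 g
sliced almonds: (3 cup + 7 tbsp = 3.4375 cup) × 11/5 × 108 g/cup ≈ 817 g
brown sugar: 14 oz × 11/5 × 28.35 g/oz ≈ 873 g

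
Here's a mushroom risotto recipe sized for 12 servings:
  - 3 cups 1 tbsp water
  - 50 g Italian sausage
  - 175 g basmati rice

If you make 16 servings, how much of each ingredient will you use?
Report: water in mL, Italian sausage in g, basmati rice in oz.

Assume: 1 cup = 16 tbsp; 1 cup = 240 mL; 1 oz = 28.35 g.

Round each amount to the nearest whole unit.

water: 980 mL; Italian sausage: 67 g; basmati rice: 8 oz

Scaling factor: 16/12 = 4/3.
water: (3 cup + 1 tbsp = 3.0625 cup) × 4/3 × 240 mL/cup = 980 mL
Italian sausage: 50 g × 4/3 ≈ 67 g
basmati rice: 175 g × 4/3 ÷ 28.35 g/oz ≈ 8 oz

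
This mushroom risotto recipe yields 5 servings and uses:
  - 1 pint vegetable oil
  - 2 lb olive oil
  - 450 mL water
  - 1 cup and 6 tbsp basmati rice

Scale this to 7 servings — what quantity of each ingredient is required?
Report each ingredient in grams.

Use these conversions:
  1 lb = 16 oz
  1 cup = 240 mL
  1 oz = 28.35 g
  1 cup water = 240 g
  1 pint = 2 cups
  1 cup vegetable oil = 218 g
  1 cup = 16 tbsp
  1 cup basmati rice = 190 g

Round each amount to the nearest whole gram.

vegetable oil: 610 g; olive oil: 1270 g; water: 630 g; basmati rice: 366 g

Scaling factor: 7/5 = 1.4.
vegetable oil: 1 pint × 7/5 × 2 cup/pint × 218 g/cup ≈ 610 g
olive oil: 2 lb × 7/5 × 16 oz/lb × 28.35 g/oz ≈ 1270 g
water: 450 mL × 7/5 ÷ 240 mL/cup × 240 g/cup = 630 g
basmati rice: (1 cup + 6 tbsp = 1.375 cup) × 7/5 × 190 g/cup ≈ 366 g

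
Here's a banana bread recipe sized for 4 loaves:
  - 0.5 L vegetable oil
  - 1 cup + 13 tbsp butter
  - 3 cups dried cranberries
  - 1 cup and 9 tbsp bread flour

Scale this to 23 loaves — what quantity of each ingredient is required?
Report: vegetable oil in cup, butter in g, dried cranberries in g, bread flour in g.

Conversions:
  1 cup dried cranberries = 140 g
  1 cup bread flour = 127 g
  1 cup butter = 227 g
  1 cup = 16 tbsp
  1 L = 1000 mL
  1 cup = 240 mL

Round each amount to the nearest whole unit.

Scaling factor: 23/4 = 5.75.
vegetable oil: 0.5 L × 23/4 × 1000 mL/L ÷ 240 mL/cup ≈ 12 cup
butter: (1 cup + 13 tbsp = 1.8125 cup) × 23/4 × 227 g/cup ≈ 2366 g
dried cranberries: 3 cup × 23/4 × 140 g/cup = 2415 g
bread flour: (1 cup + 9 tbsp = 1.5625 cup) × 23/4 × 127 g/cup ≈ 1141 g

vegetable oil: 12 cup; butter: 2366 g; dried cranberries: 2415 g; bread flour: 1141 g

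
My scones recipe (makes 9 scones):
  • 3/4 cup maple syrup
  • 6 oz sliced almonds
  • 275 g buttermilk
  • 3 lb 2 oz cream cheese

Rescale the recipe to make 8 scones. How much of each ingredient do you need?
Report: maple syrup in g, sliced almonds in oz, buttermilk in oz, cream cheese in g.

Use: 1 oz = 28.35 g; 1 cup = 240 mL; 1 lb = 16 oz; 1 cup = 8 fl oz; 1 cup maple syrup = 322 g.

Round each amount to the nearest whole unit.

maple syrup: 215 g; sliced almonds: 5 oz; buttermilk: 9 oz; cream cheese: 1260 g

Scaling factor: 8/9.
maple syrup: 0.75 cup × 8/9 × 322 g/cup ≈ 215 g
sliced almonds: 6 oz × 8/9 ≈ 5 oz
buttermilk: 275 g × 8/9 ÷ 28.35 g/oz ≈ 9 oz
cream cheese: (3 lb + 2 oz = 3.125 lb) × 8/9 × 16 oz/lb × 28.35 g/oz = 1260 g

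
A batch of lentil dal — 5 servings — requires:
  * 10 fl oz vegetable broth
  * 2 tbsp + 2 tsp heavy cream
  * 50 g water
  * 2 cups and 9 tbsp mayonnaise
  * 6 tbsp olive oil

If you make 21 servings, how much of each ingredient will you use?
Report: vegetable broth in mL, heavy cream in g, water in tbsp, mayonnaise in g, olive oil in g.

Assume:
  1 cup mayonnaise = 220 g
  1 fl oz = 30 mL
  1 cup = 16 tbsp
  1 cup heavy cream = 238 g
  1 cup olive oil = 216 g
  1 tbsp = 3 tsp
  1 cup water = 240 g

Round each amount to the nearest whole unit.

vegetable broth: 1260 mL; heavy cream: 167 g; water: 14 tbsp; mayonnaise: 2368 g; olive oil: 340 g

Scaling factor: 21/5 = 4.2.
vegetable broth: 10 fl oz × 21/5 × 30 mL/fl oz = 1260 mL
heavy cream: (2 tbsp + 2 tsp = 8/3 tbsp) × 21/5 ÷ 16 tbsp/cup × 238 g/cup ≈ 167 g
water: 50 g × 21/5 ÷ 240 g/cup × 16 tbsp/cup = 14 tbsp
mayonnaise: (2 cup + 9 tbsp = 2.5625 cup) × 21/5 × 220 g/cup ≈ 2368 g
olive oil: 6 tbsp × 21/5 ÷ 16 tbsp/cup × 216 g/cup ≈ 340 g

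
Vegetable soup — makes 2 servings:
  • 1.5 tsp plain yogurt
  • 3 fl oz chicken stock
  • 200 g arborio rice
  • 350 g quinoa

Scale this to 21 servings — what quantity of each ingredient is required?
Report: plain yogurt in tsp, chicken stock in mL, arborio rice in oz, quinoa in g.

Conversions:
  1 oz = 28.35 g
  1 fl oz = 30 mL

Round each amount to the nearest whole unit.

plain yogurt: 16 tsp; chicken stock: 945 mL; arborio rice: 74 oz; quinoa: 3675 g

Scaling factor: 21/2 = 10.5.
plain yogurt: 1.5 tsp × 21/2 ≈ 16 tsp
chicken stock: 3 fl oz × 21/2 × 30 mL/fl oz = 945 mL
arborio rice: 200 g × 21/2 ÷ 28.35 g/oz ≈ 74 oz
quinoa: 350 g × 21/2 = 3675 g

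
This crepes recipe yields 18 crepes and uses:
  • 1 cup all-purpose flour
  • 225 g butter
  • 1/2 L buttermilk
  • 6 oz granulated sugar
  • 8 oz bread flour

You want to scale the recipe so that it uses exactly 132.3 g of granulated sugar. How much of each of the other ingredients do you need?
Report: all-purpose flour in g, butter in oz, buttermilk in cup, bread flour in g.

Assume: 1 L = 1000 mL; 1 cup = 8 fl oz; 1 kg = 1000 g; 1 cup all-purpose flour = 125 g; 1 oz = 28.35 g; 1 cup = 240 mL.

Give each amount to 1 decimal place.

The original recipe has 170.1 g of granulated sugar, so the scaling factor is 132.3 ÷ 170.1 = 7/9.
all-purpose flour: 1 cup × 7/9 × 125 g/cup ≈ 97.2 g
butter: 225 g × 7/9 ÷ 28.35 g/oz ≈ 6.2 oz
buttermilk: 0.5 L × 7/9 × 1000 mL/L ÷ 240 mL/cup ≈ 1.6 cup
bread flour: 8 oz × 7/9 × 28.35 g/oz = 176.4 g

all-purpose flour: 97.2 g; butter: 6.2 oz; buttermilk: 1.6 cup; bread flour: 176.4 g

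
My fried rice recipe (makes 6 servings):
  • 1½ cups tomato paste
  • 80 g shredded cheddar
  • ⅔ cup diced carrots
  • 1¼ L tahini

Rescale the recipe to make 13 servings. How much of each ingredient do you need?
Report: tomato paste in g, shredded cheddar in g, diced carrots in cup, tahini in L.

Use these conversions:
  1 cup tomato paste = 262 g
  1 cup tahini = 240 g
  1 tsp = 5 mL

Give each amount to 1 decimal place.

Scaling factor: 13/6.
tomato paste: 1.5 cup × 13/6 × 262 g/cup = 851.5 g
shredded cheddar: 80 g × 13/6 ≈ 173.3 g
diced carrots: 2/3 cup × 13/6 ≈ 1.4 cup
tahini: 1.25 L × 13/6 ≈ 2.7 L

tomato paste: 851.5 g; shredded cheddar: 173.3 g; diced carrots: 1.4 cup; tahini: 2.7 L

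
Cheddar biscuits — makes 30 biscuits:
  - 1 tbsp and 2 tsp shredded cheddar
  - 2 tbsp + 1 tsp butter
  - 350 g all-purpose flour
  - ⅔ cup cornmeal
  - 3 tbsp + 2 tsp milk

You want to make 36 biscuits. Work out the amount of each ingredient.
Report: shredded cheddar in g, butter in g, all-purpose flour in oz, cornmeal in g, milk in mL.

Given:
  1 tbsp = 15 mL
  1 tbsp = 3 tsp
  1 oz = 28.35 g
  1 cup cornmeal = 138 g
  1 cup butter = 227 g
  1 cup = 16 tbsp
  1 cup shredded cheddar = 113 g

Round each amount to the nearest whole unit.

shredded cheddar: 14 g; butter: 40 g; all-purpose flour: 15 oz; cornmeal: 110 g; milk: 66 mL

Scaling factor: 36/30 = 6/5 = 1.2.
shredded cheddar: (1 tbsp + 2 tsp = 5/3 tbsp) × 6/5 ÷ 16 tbsp/cup × 113 g/cup ≈ 14 g
butter: (2 tbsp + 1 tsp = 7/3 tbsp) × 6/5 ÷ 16 tbsp/cup × 227 g/cup ≈ 40 g
all-purpose flour: 350 g × 6/5 ÷ 28.35 g/oz ≈ 15 oz
cornmeal: 2/3 cup × 6/5 × 138 g/cup ≈ 110 g
milk: (3 tbsp + 2 tsp = 11/3 tbsp) × 6/5 × 15 mL/tbsp = 66 mL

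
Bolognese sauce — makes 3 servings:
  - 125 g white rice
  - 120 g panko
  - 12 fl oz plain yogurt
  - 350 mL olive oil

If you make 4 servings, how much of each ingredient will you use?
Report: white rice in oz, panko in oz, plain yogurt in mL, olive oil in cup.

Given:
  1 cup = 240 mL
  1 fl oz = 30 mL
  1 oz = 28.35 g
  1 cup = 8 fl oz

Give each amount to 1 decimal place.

white rice: 5.9 oz; panko: 5.6 oz; plain yogurt: 480.0 mL; olive oil: 1.9 cup

Scaling factor: 4/3.
white rice: 125 g × 4/3 ÷ 28.35 g/oz ≈ 5.9 oz
panko: 120 g × 4/3 ÷ 28.35 g/oz ≈ 5.6 oz
plain yogurt: 12 fl oz × 4/3 × 30 mL/fl oz = 480.0 mL
olive oil: 350 mL × 4/3 ÷ 240 mL/cup ≈ 1.9 cup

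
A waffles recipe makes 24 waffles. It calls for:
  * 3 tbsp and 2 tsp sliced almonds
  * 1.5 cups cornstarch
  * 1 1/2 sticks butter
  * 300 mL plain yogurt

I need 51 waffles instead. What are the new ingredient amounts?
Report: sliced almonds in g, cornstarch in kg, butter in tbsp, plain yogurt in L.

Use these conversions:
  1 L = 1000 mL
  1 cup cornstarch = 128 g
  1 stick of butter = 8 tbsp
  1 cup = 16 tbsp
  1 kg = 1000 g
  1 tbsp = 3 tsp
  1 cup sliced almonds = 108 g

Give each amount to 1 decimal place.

Scaling factor: 51/24 = 17/8 = 2.125.
sliced almonds: (3 tbsp + 2 tsp = 11/3 tbsp) × 17/8 ÷ 16 tbsp/cup × 108 g/cup ≈ 52.6 g
cornstarch: 1.5 cup × 17/8 × 128 g/cup ÷ 1000 g/kg ≈ 0.4 kg
butter: 1.5 stick × 17/8 × 8 tbsp/stick = 25.5 tbsp
plain yogurt: 300 mL × 17/8 ÷ 1000 mL/L ≈ 0.6 L

sliced almonds: 52.6 g; cornstarch: 0.4 kg; butter: 25.5 tbsp; plain yogurt: 0.6 L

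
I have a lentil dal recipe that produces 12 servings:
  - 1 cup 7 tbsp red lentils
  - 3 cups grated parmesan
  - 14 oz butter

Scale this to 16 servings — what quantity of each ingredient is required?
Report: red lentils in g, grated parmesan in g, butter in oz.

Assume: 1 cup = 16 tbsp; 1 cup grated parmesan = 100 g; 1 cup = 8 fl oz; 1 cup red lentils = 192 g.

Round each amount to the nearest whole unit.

red lentils: 368 g; grated parmesan: 400 g; butter: 19 oz

Scaling factor: 16/12 = 4/3.
red lentils: (1 cup + 7 tbsp = 1.4375 cup) × 4/3 × 192 g/cup = 368 g
grated parmesan: 3 cup × 4/3 × 100 g/cup = 400 g
butter: 14 oz × 4/3 ≈ 19 oz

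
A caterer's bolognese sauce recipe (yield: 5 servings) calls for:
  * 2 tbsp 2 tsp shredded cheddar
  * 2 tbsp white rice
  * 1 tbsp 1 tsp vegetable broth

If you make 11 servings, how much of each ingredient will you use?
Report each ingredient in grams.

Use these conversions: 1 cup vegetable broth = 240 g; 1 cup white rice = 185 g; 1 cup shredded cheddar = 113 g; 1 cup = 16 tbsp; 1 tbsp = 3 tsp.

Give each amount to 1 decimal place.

Scaling factor: 11/5 = 2.2.
shredded cheddar: (2 tbsp + 2 tsp = 8/3 tbsp) × 11/5 ÷ 16 tbsp/cup × 113 g/cup ≈ 41.4 g
white rice: 2 tbsp × 11/5 ÷ 16 tbsp/cup × 185 g/cup ≈ 50.9 g
vegetable broth: (1 tbsp + 1 tsp = 4/3 tbsp) × 11/5 ÷ 16 tbsp/cup × 240 g/cup = 44.0 g

shredded cheddar: 41.4 g; white rice: 50.9 g; vegetable broth: 44.0 g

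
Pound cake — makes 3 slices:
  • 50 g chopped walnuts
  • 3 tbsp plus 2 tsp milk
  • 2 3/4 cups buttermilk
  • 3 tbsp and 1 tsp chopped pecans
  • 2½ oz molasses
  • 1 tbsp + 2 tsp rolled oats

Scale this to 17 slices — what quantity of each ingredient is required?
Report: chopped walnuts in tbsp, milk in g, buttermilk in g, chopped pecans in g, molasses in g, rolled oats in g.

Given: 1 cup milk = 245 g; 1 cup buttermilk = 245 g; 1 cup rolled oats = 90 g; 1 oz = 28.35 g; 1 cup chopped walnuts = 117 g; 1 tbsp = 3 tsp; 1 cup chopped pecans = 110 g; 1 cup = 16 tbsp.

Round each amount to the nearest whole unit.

chopped walnuts: 39 tbsp; milk: 318 g; buttermilk: 3818 g; chopped pecans: 130 g; molasses: 402 g; rolled oats: 53 g

Scaling factor: 17/3.
chopped walnuts: 50 g × 17/3 ÷ 117 g/cup × 16 tbsp/cup ≈ 39 tbsp
milk: (3 tbsp + 2 tsp = 11/3 tbsp) × 17/3 ÷ 16 tbsp/cup × 245 g/cup ≈ 318 g
buttermilk: 2.75 cup × 17/3 × 245 g/cup ≈ 3818 g
chopped pecans: (3 tbsp + 1 tsp = 10/3 tbsp) × 17/3 ÷ 16 tbsp/cup × 110 g/cup ≈ 130 g
molasses: 2.5 oz × 17/3 × 28.35 g/oz ≈ 402 g
rolled oats: (1 tbsp + 2 tsp = 5/3 tbsp) × 17/3 ÷ 16 tbsp/cup × 90 g/cup ≈ 53 g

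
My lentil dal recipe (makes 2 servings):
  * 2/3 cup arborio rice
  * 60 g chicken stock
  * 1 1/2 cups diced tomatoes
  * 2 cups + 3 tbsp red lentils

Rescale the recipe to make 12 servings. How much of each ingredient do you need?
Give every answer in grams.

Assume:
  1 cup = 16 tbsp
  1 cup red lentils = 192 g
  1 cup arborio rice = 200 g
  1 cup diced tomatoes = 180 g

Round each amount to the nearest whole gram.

Scaling factor: 12/2 = 6.
arborio rice: 2/3 cup × 6 × 200 g/cup = 800 g
chicken stock: 60 g × 6 = 360 g
diced tomatoes: 1.5 cup × 6 × 180 g/cup = 1620 g
red lentils: (2 cup + 3 tbsp = 2.1875 cup) × 6 × 192 g/cup = 2520 g

arborio rice: 800 g; chicken stock: 360 g; diced tomatoes: 1620 g; red lentils: 2520 g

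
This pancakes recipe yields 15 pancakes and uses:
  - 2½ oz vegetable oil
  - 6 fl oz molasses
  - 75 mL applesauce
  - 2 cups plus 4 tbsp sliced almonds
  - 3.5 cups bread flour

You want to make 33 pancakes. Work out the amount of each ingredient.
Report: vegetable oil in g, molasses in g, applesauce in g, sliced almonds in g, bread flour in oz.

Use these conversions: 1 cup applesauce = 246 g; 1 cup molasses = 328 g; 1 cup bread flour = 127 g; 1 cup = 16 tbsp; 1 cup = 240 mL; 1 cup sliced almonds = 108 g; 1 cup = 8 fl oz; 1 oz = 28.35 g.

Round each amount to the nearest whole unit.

vegetable oil: 156 g; molasses: 541 g; applesauce: 169 g; sliced almonds: 535 g; bread flour: 34 oz

Scaling factor: 33/15 = 11/5 = 2.2.
vegetable oil: 2.5 oz × 11/5 × 28.35 g/oz ≈ 156 g
molasses: 6 fl oz × 11/5 ÷ 8 fl oz/cup × 328 g/cup ≈ 541 g
applesauce: 75 mL × 11/5 ÷ 240 mL/cup × 246 g/cup ≈ 169 g
sliced almonds: (2 cup + 4 tbsp = 2.25 cup) × 11/5 × 108 g/cup ≈ 535 g
bread flour: 3.5 cup × 11/5 × 127 g/cup ÷ 28.35 g/oz ≈ 34 oz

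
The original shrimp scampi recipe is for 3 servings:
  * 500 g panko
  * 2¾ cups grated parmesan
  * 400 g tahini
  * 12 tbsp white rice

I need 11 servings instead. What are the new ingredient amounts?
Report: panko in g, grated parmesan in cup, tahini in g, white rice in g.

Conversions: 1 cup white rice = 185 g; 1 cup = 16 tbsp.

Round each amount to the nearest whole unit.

Scaling factor: 11/3.
panko: 500 g × 11/3 ≈ 1833 g
grated parmesan: 2.75 cup × 11/3 ≈ 10 cup
tahini: 400 g × 11/3 ≈ 1467 g
white rice: 12 tbsp × 11/3 ÷ 16 tbsp/cup × 185 g/cup ≈ 509 g

panko: 1833 g; grated parmesan: 10 cup; tahini: 1467 g; white rice: 509 g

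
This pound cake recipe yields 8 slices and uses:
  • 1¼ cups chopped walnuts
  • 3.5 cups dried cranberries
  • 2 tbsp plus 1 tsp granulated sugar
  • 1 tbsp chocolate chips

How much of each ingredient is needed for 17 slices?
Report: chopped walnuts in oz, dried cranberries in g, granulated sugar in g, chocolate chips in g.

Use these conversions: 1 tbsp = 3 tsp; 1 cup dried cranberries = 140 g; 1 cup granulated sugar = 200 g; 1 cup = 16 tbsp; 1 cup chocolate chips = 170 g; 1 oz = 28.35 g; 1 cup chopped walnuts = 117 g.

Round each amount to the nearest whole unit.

chopped walnuts: 11 oz; dried cranberries: 1041 g; granulated sugar: 62 g; chocolate chips: 23 g

Scaling factor: 17/8 = 2.125.
chopped walnuts: 1.25 cup × 17/8 × 117 g/cup ÷ 28.35 g/oz ≈ 11 oz
dried cranberries: 3.5 cup × 17/8 × 140 g/cup ≈ 1041 g
granulated sugar: (2 tbsp + 1 tsp = 7/3 tbsp) × 17/8 ÷ 16 tbsp/cup × 200 g/cup ≈ 62 g
chocolate chips: 1 tbsp × 17/8 ÷ 16 tbsp/cup × 170 g/cup ≈ 23 g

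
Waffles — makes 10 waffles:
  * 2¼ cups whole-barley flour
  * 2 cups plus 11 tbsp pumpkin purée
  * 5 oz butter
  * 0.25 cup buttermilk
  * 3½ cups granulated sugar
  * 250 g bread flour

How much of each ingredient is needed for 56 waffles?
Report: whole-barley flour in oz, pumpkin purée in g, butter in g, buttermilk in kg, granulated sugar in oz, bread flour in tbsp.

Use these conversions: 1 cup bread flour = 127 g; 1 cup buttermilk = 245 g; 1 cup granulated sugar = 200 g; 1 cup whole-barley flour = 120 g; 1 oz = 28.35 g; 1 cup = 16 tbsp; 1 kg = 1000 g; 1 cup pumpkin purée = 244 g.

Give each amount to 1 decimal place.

whole-barley flour: 53.3 oz; pumpkin purée: 3672.2 g; butter: 793.8 g; buttermilk: 0.3 kg; granulated sugar: 138.3 oz; bread flour: 176.4 tbsp

Scaling factor: 56/10 = 28/5 = 5.6.
whole-barley flour: 2.25 cup × 28/5 × 120 g/cup ÷ 28.35 g/oz ≈ 53.3 oz
pumpkin purée: (2 cup + 11 tbsp = 2.6875 cup) × 28/5 × 244 g/cup = 3672.2 g
butter: 5 oz × 28/5 × 28.35 g/oz = 793.8 g
buttermilk: 0.25 cup × 28/5 × 245 g/cup ÷ 1000 g/kg ≈ 0.3 kg
granulated sugar: 3.5 cup × 28/5 × 200 g/cup ÷ 28.35 g/oz ≈ 138.3 oz
bread flour: 250 g × 28/5 ÷ 127 g/cup × 16 tbsp/cup ≈ 176.4 tbsp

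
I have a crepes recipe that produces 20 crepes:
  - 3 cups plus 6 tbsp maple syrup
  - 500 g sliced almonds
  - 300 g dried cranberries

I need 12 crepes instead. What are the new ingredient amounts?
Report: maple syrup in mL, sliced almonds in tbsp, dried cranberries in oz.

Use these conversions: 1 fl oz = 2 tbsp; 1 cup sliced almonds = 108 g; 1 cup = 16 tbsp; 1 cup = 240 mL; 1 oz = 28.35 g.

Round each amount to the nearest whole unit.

maple syrup: 486 mL; sliced almonds: 44 tbsp; dried cranberries: 6 oz

Scaling factor: 12/20 = 3/5 = 0.6.
maple syrup: (3 cup + 6 tbsp = 3.375 cup) × 3/5 × 240 mL/cup = 486 mL
sliced almonds: 500 g × 3/5 ÷ 108 g/cup × 16 tbsp/cup ≈ 44 tbsp
dried cranberries: 300 g × 3/5 ÷ 28.35 g/oz ≈ 6 oz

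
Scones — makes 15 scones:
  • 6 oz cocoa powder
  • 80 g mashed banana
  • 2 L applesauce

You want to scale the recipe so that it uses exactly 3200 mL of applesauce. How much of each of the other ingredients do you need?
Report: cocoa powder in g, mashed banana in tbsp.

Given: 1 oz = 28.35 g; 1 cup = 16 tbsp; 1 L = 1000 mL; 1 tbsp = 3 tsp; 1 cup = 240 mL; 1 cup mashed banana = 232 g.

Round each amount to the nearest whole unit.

cocoa powder: 272 g; mashed banana: 9 tbsp

The original recipe has 2000 mL of applesauce, so the scaling factor is 3200 ÷ 2000 = 8/5 = 1.6.
cocoa powder: 6 oz × 8/5 × 28.35 g/oz ≈ 272 g
mashed banana: 80 g × 8/5 ÷ 232 g/cup × 16 tbsp/cup ≈ 9 tbsp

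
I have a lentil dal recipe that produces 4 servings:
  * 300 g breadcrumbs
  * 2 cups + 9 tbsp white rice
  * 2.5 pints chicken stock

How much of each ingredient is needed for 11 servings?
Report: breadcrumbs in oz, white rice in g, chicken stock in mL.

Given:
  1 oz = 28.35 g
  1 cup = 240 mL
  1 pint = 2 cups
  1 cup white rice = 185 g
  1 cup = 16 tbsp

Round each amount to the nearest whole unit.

breadcrumbs: 29 oz; white rice: 1304 g; chicken stock: 3300 mL

Scaling factor: 11/4 = 2.75.
breadcrumbs: 300 g × 11/4 ÷ 28.35 g/oz ≈ 29 oz
white rice: (2 cup + 9 tbsp = 2.5625 cup) × 11/4 × 185 g/cup ≈ 1304 g
chicken stock: 2.5 pint × 11/4 × 2 cup/pint × 240 mL/cup = 3300 mL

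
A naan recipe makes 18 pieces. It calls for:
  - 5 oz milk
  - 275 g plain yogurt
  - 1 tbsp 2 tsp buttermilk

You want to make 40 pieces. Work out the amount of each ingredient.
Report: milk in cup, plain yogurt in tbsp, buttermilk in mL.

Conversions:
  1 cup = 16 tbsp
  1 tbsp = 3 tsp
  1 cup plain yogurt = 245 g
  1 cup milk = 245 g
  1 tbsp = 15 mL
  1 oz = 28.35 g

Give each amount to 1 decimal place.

Scaling factor: 40/18 = 20/9.
milk: 5 oz × 20/9 × 28.35 g/oz ÷ 245 g/cup ≈ 1.3 cup
plain yogurt: 275 g × 20/9 ÷ 245 g/cup × 16 tbsp/cup ≈ 39.9 tbsp
buttermilk: (1 tbsp + 2 tsp = 5/3 tbsp) × 20/9 × 15 mL/tbsp ≈ 55.6 mL

milk: 1.3 cup; plain yogurt: 39.9 tbsp; buttermilk: 55.6 mL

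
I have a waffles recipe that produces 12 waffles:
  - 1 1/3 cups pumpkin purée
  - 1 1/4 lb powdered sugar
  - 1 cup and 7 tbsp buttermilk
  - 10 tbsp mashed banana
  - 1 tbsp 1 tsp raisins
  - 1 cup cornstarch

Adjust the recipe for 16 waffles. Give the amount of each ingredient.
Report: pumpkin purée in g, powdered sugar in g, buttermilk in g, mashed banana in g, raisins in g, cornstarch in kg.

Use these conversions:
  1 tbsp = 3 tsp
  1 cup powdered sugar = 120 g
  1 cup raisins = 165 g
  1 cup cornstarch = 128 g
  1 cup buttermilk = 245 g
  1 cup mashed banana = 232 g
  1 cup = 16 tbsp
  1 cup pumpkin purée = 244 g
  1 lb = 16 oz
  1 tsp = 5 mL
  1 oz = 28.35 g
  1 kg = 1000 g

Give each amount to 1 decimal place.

Scaling factor: 16/12 = 4/3.
pumpkin purée: 4/3 cup × 4/3 × 244 g/cup ≈ 433.8 g
powdered sugar: 1.25 lb × 4/3 × 16 oz/lb × 28.35 g/oz = 756.0 g
buttermilk: (1 cup + 7 tbsp = 1.4375 cup) × 4/3 × 245 g/cup ≈ 469.6 g
mashed banana: 10 tbsp × 4/3 ÷ 16 tbsp/cup × 232 g/cup ≈ 193.3 g
raisins: (1 tbsp + 1 tsp = 4/3 tbsp) × 4/3 ÷ 16 tbsp/cup × 165 g/cup ≈ 18.3 g
cornstarch: 1 cup × 4/3 × 128 g/cup ÷ 1000 g/kg ≈ 0.2 kg

pumpkin purée: 433.8 g; powdered sugar: 756.0 g; buttermilk: 469.6 g; mashed banana: 193.3 g; raisins: 18.3 g; cornstarch: 0.2 kg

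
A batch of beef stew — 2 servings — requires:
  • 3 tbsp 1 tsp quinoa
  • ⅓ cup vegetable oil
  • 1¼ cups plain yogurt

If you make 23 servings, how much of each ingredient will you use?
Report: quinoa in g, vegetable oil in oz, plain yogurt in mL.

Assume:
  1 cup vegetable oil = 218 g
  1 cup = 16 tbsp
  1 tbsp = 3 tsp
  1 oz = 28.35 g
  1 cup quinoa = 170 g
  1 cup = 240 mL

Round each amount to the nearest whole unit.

Scaling factor: 23/2 = 11.5.
quinoa: (3 tbsp + 1 tsp = 10/3 tbsp) × 23/2 ÷ 16 tbsp/cup × 170 g/cup ≈ 407 g
vegetable oil: 1/3 cup × 23/2 × 218 g/cup ÷ 28.35 g/oz ≈ 29 oz
plain yogurt: 1.25 cup × 23/2 × 240 mL/cup = 3450 mL

quinoa: 407 g; vegetable oil: 29 oz; plain yogurt: 3450 mL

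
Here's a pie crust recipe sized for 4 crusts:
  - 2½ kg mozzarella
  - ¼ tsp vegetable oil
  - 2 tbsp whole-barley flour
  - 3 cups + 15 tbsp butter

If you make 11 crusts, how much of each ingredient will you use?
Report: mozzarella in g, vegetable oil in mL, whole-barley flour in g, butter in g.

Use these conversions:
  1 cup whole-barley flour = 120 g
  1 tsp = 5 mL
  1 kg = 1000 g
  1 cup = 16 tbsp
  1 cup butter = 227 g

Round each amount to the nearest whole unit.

mozzarella: 6875 g; vegetable oil: 3 mL; whole-barley flour: 41 g; butter: 2458 g

Scaling factor: 11/4 = 2.75.
mozzarella: 2.5 kg × 11/4 × 1000 g/kg = 6875 g
vegetable oil: 0.25 tsp × 11/4 × 5 mL/tsp ≈ 3 mL
whole-barley flour: 2 tbsp × 11/4 ÷ 16 tbsp/cup × 120 g/cup ≈ 41 g
butter: (3 cup + 15 tbsp = 3.9375 cup) × 11/4 × 227 g/cup ≈ 2458 g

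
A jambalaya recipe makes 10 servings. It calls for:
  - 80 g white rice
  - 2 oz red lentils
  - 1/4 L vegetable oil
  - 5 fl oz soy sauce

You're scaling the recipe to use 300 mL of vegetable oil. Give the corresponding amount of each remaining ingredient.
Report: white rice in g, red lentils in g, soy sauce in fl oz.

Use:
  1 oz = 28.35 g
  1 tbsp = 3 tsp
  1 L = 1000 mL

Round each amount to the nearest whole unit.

The original recipe has 250 mL of vegetable oil, so the scaling factor is 300 ÷ 250 = 6/5 = 1.2.
white rice: 80 g × 6/5 = 96 g
red lentils: 2 oz × 6/5 × 28.35 g/oz ≈ 68 g
soy sauce: 5 fl oz × 6/5 = 6 fl oz

white rice: 96 g; red lentils: 68 g; soy sauce: 6 fl oz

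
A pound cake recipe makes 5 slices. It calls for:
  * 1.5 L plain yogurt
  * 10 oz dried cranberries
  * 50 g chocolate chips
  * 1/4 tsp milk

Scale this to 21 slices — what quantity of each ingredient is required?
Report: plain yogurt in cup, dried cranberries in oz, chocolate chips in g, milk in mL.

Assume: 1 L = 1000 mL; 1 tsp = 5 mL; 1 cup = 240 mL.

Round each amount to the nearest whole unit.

plain yogurt: 26 cup; dried cranberries: 42 oz; chocolate chips: 210 g; milk: 5 mL

Scaling factor: 21/5 = 4.2.
plain yogurt: 1.5 L × 21/5 × 1000 mL/L ÷ 240 mL/cup ≈ 26 cup
dried cranberries: 10 oz × 21/5 = 42 oz
chocolate chips: 50 g × 21/5 = 210 g
milk: 0.25 tsp × 21/5 × 5 mL/tsp ≈ 5 mL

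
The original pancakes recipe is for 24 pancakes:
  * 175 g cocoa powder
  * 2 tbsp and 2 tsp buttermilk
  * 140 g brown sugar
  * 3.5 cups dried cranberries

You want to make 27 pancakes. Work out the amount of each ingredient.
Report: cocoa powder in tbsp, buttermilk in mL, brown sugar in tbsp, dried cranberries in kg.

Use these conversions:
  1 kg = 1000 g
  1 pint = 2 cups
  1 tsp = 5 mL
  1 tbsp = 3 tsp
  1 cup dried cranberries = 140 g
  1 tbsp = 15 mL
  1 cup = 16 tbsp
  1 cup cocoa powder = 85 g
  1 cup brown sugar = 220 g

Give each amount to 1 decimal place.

Scaling factor: 27/24 = 9/8 = 1.125.
cocoa powder: 175 g × 9/8 ÷ 85 g/cup × 16 tbsp/cup ≈ 37.1 tbsp
buttermilk: (2 tbsp + 2 tsp = 8/3 tbsp) × 9/8 × 15 mL/tbsp = 45.0 mL
brown sugar: 140 g × 9/8 ÷ 220 g/cup × 16 tbsp/cup ≈ 11.5 tbsp
dried cranberries: 3.5 cup × 9/8 × 140 g/cup ÷ 1000 g/kg ≈ 0.6 kg

cocoa powder: 37.1 tbsp; buttermilk: 45.0 mL; brown sugar: 11.5 tbsp; dried cranberries: 0.6 kg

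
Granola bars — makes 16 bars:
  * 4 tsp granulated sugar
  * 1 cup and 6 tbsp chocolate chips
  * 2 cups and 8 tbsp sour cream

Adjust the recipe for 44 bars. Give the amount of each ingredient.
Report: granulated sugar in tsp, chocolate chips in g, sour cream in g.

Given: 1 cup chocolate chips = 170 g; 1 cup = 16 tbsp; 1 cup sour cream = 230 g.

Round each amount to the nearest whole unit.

Scaling factor: 44/16 = 11/4 = 2.75.
granulated sugar: 4 tsp × 11/4 = 11 tsp
chocolate chips: (1 cup + 6 tbsp = 1.375 cup) × 11/4 × 170 g/cup ≈ 643 g
sour cream: (2 cup + 8 tbsp = 2.5 cup) × 11/4 × 230 g/cup ≈ 1581 g

granulated sugar: 11 tsp; chocolate chips: 643 g; sour cream: 1581 g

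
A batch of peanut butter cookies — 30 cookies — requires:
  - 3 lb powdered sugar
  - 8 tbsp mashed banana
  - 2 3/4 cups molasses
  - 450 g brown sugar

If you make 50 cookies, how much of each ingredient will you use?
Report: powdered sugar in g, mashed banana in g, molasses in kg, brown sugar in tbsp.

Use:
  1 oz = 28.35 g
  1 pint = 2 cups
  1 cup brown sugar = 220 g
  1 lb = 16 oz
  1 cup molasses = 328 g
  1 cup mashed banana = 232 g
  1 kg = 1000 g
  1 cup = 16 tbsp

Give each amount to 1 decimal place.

powdered sugar: 2268.0 g; mashed banana: 193.3 g; molasses: 1.5 kg; brown sugar: 54.5 tbsp

Scaling factor: 50/30 = 5/3.
powdered sugar: 3 lb × 5/3 × 16 oz/lb × 28.35 g/oz = 2268.0 g
mashed banana: 8 tbsp × 5/3 ÷ 16 tbsp/cup × 232 g/cup ≈ 193.3 g
molasses: 2.75 cup × 5/3 × 328 g/cup ÷ 1000 g/kg ≈ 1.5 kg
brown sugar: 450 g × 5/3 ÷ 220 g/cup × 16 tbsp/cup ≈ 54.5 tbsp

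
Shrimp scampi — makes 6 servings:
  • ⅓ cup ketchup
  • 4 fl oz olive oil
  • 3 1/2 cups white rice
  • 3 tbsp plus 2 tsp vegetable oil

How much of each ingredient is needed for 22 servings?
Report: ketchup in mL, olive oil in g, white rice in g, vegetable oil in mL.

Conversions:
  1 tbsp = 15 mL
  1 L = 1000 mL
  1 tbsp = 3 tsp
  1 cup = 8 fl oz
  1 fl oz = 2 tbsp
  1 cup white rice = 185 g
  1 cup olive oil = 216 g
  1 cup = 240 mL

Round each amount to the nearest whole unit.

ketchup: 293 mL; olive oil: 396 g; white rice: 2374 g; vegetable oil: 202 mL

Scaling factor: 22/6 = 11/3.
ketchup: 1/3 cup × 11/3 × 240 mL/cup ≈ 293 mL
olive oil: 4 fl oz × 11/3 ÷ 8 fl oz/cup × 216 g/cup = 396 g
white rice: 3.5 cup × 11/3 × 185 g/cup ≈ 2374 g
vegetable oil: (3 tbsp + 2 tsp = 11/3 tbsp) × 11/3 × 15 mL/tbsp ≈ 202 mL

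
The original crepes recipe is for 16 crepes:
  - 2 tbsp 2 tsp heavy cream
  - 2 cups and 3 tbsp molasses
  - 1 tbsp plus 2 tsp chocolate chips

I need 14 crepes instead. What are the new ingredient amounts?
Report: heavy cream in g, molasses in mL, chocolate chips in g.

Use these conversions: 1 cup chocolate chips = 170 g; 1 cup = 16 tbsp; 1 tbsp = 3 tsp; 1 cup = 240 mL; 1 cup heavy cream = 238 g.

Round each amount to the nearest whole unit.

Scaling factor: 14/16 = 7/8 = 0.875.
heavy cream: (2 tbsp + 2 tsp = 8/3 tbsp) × 7/8 ÷ 16 tbsp/cup × 238 g/cup ≈ 35 g
molasses: (2 cup + 3 tbsp = 2.1875 cup) × 7/8 × 240 mL/cup ≈ 459 mL
chocolate chips: (1 tbsp + 2 tsp = 5/3 tbsp) × 7/8 ÷ 16 tbsp/cup × 170 g/cup ≈ 15 g

heavy cream: 35 g; molasses: 459 mL; chocolate chips: 15 g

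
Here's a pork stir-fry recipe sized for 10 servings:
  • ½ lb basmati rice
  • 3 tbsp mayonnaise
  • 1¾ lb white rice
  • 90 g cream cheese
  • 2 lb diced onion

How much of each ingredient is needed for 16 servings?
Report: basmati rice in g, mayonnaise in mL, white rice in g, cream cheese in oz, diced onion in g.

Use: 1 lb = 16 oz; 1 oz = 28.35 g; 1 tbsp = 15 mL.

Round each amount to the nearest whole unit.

Scaling factor: 16/10 = 8/5 = 1.6.
basmati rice: 0.5 lb × 8/5 × 16 oz/lb × 28.35 g/oz ≈ 363 g
mayonnaise: 3 tbsp × 8/5 × 15 mL/tbsp = 72 mL
white rice: 1.75 lb × 8/5 × 16 oz/lb × 28.35 g/oz ≈ 1270 g
cream cheese: 90 g × 8/5 ÷ 28.35 g/oz ≈ 5 oz
diced onion: 2 lb × 8/5 × 16 oz/lb × 28.35 g/oz ≈ 1452 g

basmati rice: 363 g; mayonnaise: 72 mL; white rice: 1270 g; cream cheese: 5 oz; diced onion: 1452 g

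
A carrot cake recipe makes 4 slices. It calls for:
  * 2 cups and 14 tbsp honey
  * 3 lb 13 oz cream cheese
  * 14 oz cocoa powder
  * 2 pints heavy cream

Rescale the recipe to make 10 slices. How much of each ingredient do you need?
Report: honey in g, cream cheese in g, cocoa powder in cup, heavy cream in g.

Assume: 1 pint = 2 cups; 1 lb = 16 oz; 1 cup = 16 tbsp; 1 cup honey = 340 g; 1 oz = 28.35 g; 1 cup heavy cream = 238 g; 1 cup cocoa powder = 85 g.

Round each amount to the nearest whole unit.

honey: 2444 g; cream cheese: 4323 g; cocoa powder: 12 cup; heavy cream: 2380 g

Scaling factor: 10/4 = 5/2 = 2.5.
honey: (2 cup + 14 tbsp = 2.875 cup) × 5/2 × 340 g/cup ≈ 2444 g
cream cheese: (3 lb + 13 oz = 3.8125 lb) × 5/2 × 16 oz/lb × 28.35 g/oz ≈ 4323 g
cocoa powder: 14 oz × 5/2 × 28.35 g/oz ÷ 85 g/cup ≈ 12 cup
heavy cream: 2 pint × 5/2 × 2 cup/pint × 238 g/cup = 2380 g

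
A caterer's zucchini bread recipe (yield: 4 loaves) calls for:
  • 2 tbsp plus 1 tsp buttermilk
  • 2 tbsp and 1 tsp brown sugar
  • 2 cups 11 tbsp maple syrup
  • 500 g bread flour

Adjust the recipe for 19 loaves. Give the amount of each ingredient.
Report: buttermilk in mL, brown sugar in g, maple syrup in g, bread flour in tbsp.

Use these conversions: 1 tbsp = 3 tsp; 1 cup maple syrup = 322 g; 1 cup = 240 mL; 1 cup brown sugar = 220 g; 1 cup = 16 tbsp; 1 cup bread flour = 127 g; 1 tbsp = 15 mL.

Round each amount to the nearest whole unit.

Scaling factor: 19/4 = 4.75.
buttermilk: (2 tbsp + 1 tsp = 7/3 tbsp) × 19/4 × 15 mL/tbsp ≈ 166 mL
brown sugar: (2 tbsp + 1 tsp = 7/3 tbsp) × 19/4 ÷ 16 tbsp/cup × 220 g/cup ≈ 152 g
maple syrup: (2 cup + 11 tbsp = 2.6875 cup) × 19/4 × 322 g/cup ≈ 4111 g
bread flour: 500 g × 19/4 ÷ 127 g/cup × 16 tbsp/cup ≈ 299 tbsp

buttermilk: 166 mL; brown sugar: 152 g; maple syrup: 4111 g; bread flour: 299 tbsp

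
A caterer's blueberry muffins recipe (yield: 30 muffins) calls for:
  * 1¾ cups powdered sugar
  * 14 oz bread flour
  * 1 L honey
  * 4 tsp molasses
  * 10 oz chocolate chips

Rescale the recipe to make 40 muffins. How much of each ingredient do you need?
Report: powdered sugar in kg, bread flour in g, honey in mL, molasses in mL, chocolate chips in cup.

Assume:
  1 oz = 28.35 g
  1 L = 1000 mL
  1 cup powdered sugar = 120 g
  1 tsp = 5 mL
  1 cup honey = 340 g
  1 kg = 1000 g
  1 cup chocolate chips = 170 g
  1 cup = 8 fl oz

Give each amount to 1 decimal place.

Scaling factor: 40/30 = 4/3.
powdered sugar: 1.75 cup × 4/3 × 120 g/cup ÷ 1000 g/kg ≈ 0.3 kg
bread flour: 14 oz × 4/3 × 28.35 g/oz = 529.2 g
honey: 1 L × 4/3 × 1000 mL/L ≈ 1333.3 mL
molasses: 4 tsp × 4/3 × 5 mL/tsp ≈ 26.7 mL
chocolate chips: 10 oz × 4/3 × 28.35 g/oz ÷ 170 g/cup ≈ 2.2 cup

powdered sugar: 0.3 kg; bread flour: 529.2 g; honey: 1333.3 mL; molasses: 26.7 mL; chocolate chips: 2.2 cup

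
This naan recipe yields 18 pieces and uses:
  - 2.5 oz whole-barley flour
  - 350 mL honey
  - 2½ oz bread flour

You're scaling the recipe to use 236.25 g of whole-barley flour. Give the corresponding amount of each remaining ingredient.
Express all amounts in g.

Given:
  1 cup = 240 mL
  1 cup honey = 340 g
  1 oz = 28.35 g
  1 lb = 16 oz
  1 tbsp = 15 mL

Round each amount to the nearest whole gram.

The original recipe has 70.875 g of whole-barley flour, so the scaling factor is 236.25 ÷ 70.875 = 10/3.
honey: 350 mL × 10/3 ÷ 240 mL/cup × 340 g/cup ≈ 1653 g
bread flour: 2.5 oz × 10/3 × 28.35 g/oz ≈ 236 g

honey: 1653 g; bread flour: 236 g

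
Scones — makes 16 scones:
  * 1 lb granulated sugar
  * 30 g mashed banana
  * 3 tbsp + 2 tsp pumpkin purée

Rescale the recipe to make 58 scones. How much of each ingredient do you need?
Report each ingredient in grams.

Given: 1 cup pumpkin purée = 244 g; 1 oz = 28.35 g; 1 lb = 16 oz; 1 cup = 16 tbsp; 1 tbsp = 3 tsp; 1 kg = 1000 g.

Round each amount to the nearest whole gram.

granulated sugar: 1644 g; mashed banana: 109 g; pumpkin purée: 203 g

Scaling factor: 58/16 = 29/8 = 3.625.
granulated sugar: 1 lb × 29/8 × 16 oz/lb × 28.35 g/oz ≈ 1644 g
mashed banana: 30 g × 29/8 ≈ 109 g
pumpkin purée: (3 tbsp + 2 tsp = 11/3 tbsp) × 29/8 ÷ 16 tbsp/cup × 244 g/cup ≈ 203 g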